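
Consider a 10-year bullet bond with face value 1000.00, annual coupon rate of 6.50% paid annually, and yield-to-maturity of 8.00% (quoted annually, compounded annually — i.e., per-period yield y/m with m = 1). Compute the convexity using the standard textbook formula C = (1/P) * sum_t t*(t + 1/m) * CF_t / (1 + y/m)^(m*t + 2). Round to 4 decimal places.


Answer: Convexity = 63.7930

Derivation:
Coupon per period c = face * coupon_rate / m = 65.000000
Periods per year m = 1; per-period yield y/m = 0.080000
Number of cashflows N = 10
Cashflows (t years, CF_t, discount factor 1/(1+y/m)^(m*t), PV):
  t = 1.0000: CF_t = 65.000000, DF = 0.925926, PV = 60.185185
  t = 2.0000: CF_t = 65.000000, DF = 0.857339, PV = 55.727023
  t = 3.0000: CF_t = 65.000000, DF = 0.793832, PV = 51.599096
  t = 4.0000: CF_t = 65.000000, DF = 0.735030, PV = 47.776940
  t = 5.0000: CF_t = 65.000000, DF = 0.680583, PV = 44.237908
  t = 6.0000: CF_t = 65.000000, DF = 0.630170, PV = 40.961026
  t = 7.0000: CF_t = 65.000000, DF = 0.583490, PV = 37.926876
  t = 8.0000: CF_t = 65.000000, DF = 0.540269, PV = 35.117477
  t = 9.0000: CF_t = 65.000000, DF = 0.500249, PV = 32.516183
  t = 10.0000: CF_t = 1065.000000, DF = 0.463193, PV = 493.301065
Price P = sum_t PV_t = 899.348779
Convexity numerator sum_t t*(t + 1/m) * CF_t / (1+y/m)^(m*t + 2):
  t = 1.0000: term = 103.198191
  t = 2.0000: term = 286.661643
  t = 3.0000: term = 530.854894
  t = 4.0000: term = 819.220515
  t = 5.0000: term = 1137.806271
  t = 6.0000: term = 1474.934055
  t = 7.0000: term = 1820.906240
  t = 8.0000: term = 2167.745524
  t = 9.0000: term = 2508.964727
  t = 10.0000: term = 46521.876825
Convexity = (1/P) * sum = 57372.168885 / 899.348779 = 63.793014


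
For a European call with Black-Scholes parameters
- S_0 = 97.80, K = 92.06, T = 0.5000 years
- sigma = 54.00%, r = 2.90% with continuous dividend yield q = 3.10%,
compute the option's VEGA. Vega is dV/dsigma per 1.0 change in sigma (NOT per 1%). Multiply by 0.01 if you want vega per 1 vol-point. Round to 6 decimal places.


Answer: Vega = 25.580010

Derivation:
d1 = 0.3467024128; d2 = -0.0351352491
phi(d1) = 0.3756716401; exp(-qT) = 0.9846195068; exp(-rT) = 0.9856046187
Vega = S * exp(-qT) * phi(d1) * sqrt(T) = 97.8000 * 0.9846195068 * 0.3756716401 * 0.7071067812 = 25.580010


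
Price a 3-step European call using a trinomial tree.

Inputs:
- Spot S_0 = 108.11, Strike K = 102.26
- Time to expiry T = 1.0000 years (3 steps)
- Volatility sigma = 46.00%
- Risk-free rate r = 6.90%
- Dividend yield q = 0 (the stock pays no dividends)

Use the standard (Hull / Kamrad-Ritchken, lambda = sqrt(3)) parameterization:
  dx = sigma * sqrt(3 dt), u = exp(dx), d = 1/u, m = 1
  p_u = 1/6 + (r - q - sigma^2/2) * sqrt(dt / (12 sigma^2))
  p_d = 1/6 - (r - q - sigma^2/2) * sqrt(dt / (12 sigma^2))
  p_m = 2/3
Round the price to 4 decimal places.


Answer: Price = V(0,0) = 24.7227

Derivation:
dt = T/N = 0.333333; dx = sigma*sqrt(3*dt) = 0.460000
u = exp(dx) = 1.584074; d = 1/u = 0.631284
p_u = 0.153333, p_m = 0.666667, p_d = 0.180000
Discount per step: exp(-r*dt) = 0.977262
Stock lattice S(k, j) with j the centered position index:
  k=0: S(0,+0) = 108.1100
  k=1: S(1,-1) = 68.2481; S(1,+0) = 108.1100; S(1,+1) = 171.2542
  k=2: S(2,-2) = 43.0839; S(2,-1) = 68.2481; S(2,+0) = 108.1100; S(2,+1) = 171.2542; S(2,+2) = 271.2794
  k=3: S(3,-3) = 27.1982; S(3,-2) = 43.0839; S(3,-1) = 68.2481; S(3,+0) = 108.1100; S(3,+1) = 171.2542; S(3,+2) = 271.2794; S(3,+3) = 429.7266
Terminal payoffs V(N, j) = max(S_T - K, 0):
  V(3,-3) = 0.000000; V(3,-2) = 0.000000; V(3,-1) = 0.000000; V(3,+0) = 5.850000; V(3,+1) = 68.994239; V(3,+2) = 169.019384; V(3,+3) = 327.466615
Backward induction: V(k, j) = exp(-r*dt) * [p_u * V(k+1, j+1) + p_m * V(k+1, j) + p_d * V(k+1, j-1)]
  V(2,-2) = exp(-r*dt) * [p_u*0.000000 + p_m*0.000000 + p_d*0.000000] = 0.000000
  V(2,-1) = exp(-r*dt) * [p_u*5.850000 + p_m*0.000000 + p_d*0.000000] = 0.876604
  V(2,+0) = exp(-r*dt) * [p_u*68.994239 + p_m*5.850000 + p_d*0.000000] = 14.149897
  V(2,+1) = exp(-r*dt) * [p_u*169.019384 + p_m*68.994239 + p_d*5.850000] = 71.306411
  V(2,+2) = exp(-r*dt) * [p_u*327.466615 + p_m*169.019384 + p_d*68.994239] = 171.323984
  V(1,-1) = exp(-r*dt) * [p_u*14.149897 + p_m*0.876604 + p_d*0.000000] = 2.691434
  V(1,+0) = exp(-r*dt) * [p_u*71.306411 + p_m*14.149897 + p_d*0.876604] = 20.058023
  V(1,+1) = exp(-r*dt) * [p_u*171.323984 + p_m*71.306411 + p_d*14.149897] = 74.618160
  V(0,+0) = exp(-r*dt) * [p_u*74.618160 + p_m*20.058023 + p_d*2.691434] = 24.722712


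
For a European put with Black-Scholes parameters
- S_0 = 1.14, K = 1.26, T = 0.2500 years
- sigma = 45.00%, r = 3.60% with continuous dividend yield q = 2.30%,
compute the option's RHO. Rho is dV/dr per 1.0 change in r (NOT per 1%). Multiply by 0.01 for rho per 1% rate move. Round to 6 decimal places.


d1 = -0.3178709269; d2 = -0.5428709269
phi(d1) = 0.3792879893; exp(-qT) = 0.9942664996; exp(-rT) = 0.9910403788
N(-d2) = 0.7063906627
Rho = -K*T*exp(-rT)*N(-d2) = -1.2600 * 0.2500 * 0.9910403788 * 0.7063906627 = -0.220519

Answer: Rho = -0.220519


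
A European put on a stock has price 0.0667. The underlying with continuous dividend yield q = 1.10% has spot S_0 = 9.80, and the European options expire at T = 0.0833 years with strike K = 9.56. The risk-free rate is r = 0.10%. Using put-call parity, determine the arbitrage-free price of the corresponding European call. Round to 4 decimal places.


Answer: Call price = 0.2985

Derivation:
Put-call parity: C - P = S_0 * exp(-qT) - K * exp(-rT).
S_0 * exp(-qT) = 9.8000 * 0.99908412 = 9.79102437
K * exp(-rT) = 9.5600 * 0.99991670 = 9.55920369
C = P + S*exp(-qT) - K*exp(-rT)
C = 0.0667 + 9.79102437 - 9.55920369 = 0.2985


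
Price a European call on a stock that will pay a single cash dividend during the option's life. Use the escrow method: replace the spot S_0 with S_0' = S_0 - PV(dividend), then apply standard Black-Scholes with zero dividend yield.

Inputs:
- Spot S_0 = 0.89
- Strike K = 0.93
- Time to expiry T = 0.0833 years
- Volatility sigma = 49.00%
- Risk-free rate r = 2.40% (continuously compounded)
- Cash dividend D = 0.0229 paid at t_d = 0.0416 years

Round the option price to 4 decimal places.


PV(D) = D * exp(-r * t_d) = 0.0229 * 0.99900210 = 0.02287715
S_0' = S_0 - PV(D) = 0.8900 - 0.02287715 = 0.86712285
d1 = (ln(S_0'/K) + (r + sigma^2/2)*T) / (sigma*sqrt(T)) = -0.41015077
d2 = d1 - sigma*sqrt(T) = -0.55157329
exp(-rT) = 0.99800280
N(d1) = 0.34084768; N(d2) = 0.29062037
C = S_0' * N(d1) - K * exp(-rT) * N(d2) = 0.86712285 * 0.34084768 - 0.9300 * 0.99800280 * 0.29062037 = 0.0258

Answer: Price = 0.0258


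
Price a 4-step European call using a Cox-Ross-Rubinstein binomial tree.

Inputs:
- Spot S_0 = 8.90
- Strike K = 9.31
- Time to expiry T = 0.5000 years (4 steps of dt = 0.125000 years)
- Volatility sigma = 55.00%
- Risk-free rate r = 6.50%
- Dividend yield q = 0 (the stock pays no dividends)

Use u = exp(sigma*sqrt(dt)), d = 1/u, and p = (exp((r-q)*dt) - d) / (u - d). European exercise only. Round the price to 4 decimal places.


Answer: Price = V(0,0) = 1.3079

Derivation:
dt = T/N = 0.125000
u = exp(sigma*sqrt(dt)) = 1.214648; d = 1/u = 0.823284
p = (exp((r-q)*dt) - d) / (u - d) = 0.472384
Discount per step: exp(-r*dt) = 0.991908
Stock lattice S(k, i) with i counting down-moves:
  k=0: S(0,0) = 8.9000
  k=1: S(1,0) = 10.8104; S(1,1) = 7.3272
  k=2: S(2,0) = 13.1308; S(2,1) = 8.9000; S(2,2) = 6.0324
  k=3: S(3,0) = 15.9493; S(3,1) = 10.8104; S(3,2) = 7.3272; S(3,3) = 4.9664
  k=4: S(4,0) = 19.3728; S(4,1) = 13.1308; S(4,2) = 8.9000; S(4,3) = 6.0324; S(4,4) = 4.0887
Terminal payoffs V(N, i) = max(S_T - K, 0):
  V(4,0) = 10.062775; V(4,1) = 3.820792; V(4,2) = 0.000000; V(4,3) = 0.000000; V(4,4) = 0.000000
Backward induction: V(k, i) = exp(-r*dt) * [p * V(k+1, i) + (1-p) * V(k+1, i+1)].
  V(3,0) = exp(-r*dt) * [p*10.062775 + (1-p)*3.820792] = 6.714628
  V(3,1) = exp(-r*dt) * [p*3.820792 + (1-p)*0.000000] = 1.790277
  V(3,2) = exp(-r*dt) * [p*0.000000 + (1-p)*0.000000] = 0.000000
  V(3,3) = exp(-r*dt) * [p*0.000000 + (1-p)*0.000000] = 0.000000
  V(2,0) = exp(-r*dt) * [p*6.714628 + (1-p)*1.790277] = 4.083152
  V(2,1) = exp(-r*dt) * [p*1.790277 + (1-p)*0.000000] = 0.838855
  V(2,2) = exp(-r*dt) * [p*0.000000 + (1-p)*0.000000] = 0.000000
  V(1,0) = exp(-r*dt) * [p*4.083152 + (1-p)*0.838855] = 2.352221
  V(1,1) = exp(-r*dt) * [p*0.838855 + (1-p)*0.000000] = 0.393055
  V(0,0) = exp(-r*dt) * [p*2.352221 + (1-p)*0.393055] = 1.307865


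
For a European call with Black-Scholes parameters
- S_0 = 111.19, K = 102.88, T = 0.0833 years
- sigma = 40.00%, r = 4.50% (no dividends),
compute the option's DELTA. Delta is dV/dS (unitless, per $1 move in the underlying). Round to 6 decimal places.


Answer: Delta = 0.777278

Derivation:
d1 = 0.7630317084; d2 = 0.6475847509
phi(d1) = 0.2981831967; exp(-qT) = 1.0000000000; exp(-rT) = 0.9962585169
N(d1) = 0.7772777571
Delta = exp(-qT) * N(d1) = 1.0000000000 * 0.7772777571 = 0.777278


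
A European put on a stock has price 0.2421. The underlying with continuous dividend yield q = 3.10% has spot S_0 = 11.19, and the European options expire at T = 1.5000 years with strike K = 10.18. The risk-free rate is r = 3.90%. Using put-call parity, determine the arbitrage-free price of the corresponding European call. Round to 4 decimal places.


Answer: Call price = 1.3221

Derivation:
Put-call parity: C - P = S_0 * exp(-qT) - K * exp(-rT).
S_0 * exp(-qT) = 11.1900 * 0.95456456 = 10.68157743
K * exp(-rT) = 10.1800 * 0.94317824 = 9.60155449
C = P + S*exp(-qT) - K*exp(-rT)
C = 0.2421 + 10.68157743 - 9.60155449 = 1.3221


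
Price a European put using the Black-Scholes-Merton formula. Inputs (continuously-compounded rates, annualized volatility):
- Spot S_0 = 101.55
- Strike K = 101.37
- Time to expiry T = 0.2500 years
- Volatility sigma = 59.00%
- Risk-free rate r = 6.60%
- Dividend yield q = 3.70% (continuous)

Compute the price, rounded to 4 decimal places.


d1 = (ln(S/K) + (r - q + 0.5*sigma^2) * T) / (sigma * sqrt(T)) = 0.17809016
d2 = d1 - sigma * sqrt(T) = -0.11690984
exp(-rT) = 0.98363538; exp(-qT) = 0.99079265
P = K * exp(-rT) * N(-d2) - S_0 * exp(-qT) * N(-d1)
N(-d1) = 0.42932608; N(-d2) = 0.54653425
P = 101.3700 * 0.98363538 * 0.54653425 - 101.5500 * 0.99079265 * 0.42932608 = 11.2989

Answer: Price = 11.2989


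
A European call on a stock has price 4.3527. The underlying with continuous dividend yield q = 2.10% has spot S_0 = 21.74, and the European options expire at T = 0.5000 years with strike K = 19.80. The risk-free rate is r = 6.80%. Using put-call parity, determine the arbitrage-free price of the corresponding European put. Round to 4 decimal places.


Put-call parity: C - P = S_0 * exp(-qT) - K * exp(-rT).
S_0 * exp(-qT) = 21.7400 * 0.98955493 = 21.51292423
K * exp(-rT) = 19.8000 * 0.96657150 = 19.13811579
P = C - S*exp(-qT) + K*exp(-rT)
P = 4.3527 - 21.51292423 + 19.13811579 = 1.9779

Answer: Put price = 1.9779


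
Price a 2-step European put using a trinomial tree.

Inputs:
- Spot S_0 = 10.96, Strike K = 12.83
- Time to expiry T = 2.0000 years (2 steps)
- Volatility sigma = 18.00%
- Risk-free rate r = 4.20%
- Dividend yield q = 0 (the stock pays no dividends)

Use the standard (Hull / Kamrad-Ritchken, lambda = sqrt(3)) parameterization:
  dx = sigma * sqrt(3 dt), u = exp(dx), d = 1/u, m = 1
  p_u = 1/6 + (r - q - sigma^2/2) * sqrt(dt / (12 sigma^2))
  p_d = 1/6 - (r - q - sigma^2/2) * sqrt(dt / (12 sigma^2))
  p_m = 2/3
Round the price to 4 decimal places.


dt = T/N = 1.000000; dx = sigma*sqrt(3*dt) = 0.311769
u = exp(dx) = 1.365839; d = 1/u = 0.732151
p_u = 0.208043, p_m = 0.666667, p_d = 0.125290
Discount per step: exp(-r*dt) = 0.958870
Stock lattice S(k, j) with j the centered position index:
  k=0: S(0,+0) = 10.9600
  k=1: S(1,-1) = 8.0244; S(1,+0) = 10.9600; S(1,+1) = 14.9696
  k=2: S(2,-2) = 5.8750; S(2,-1) = 8.0244; S(2,+0) = 10.9600; S(2,+1) = 14.9696; S(2,+2) = 20.4461
Terminal payoffs V(N, j) = max(K - S_T, 0):
  V(2,-2) = 6.954953; V(2,-1) = 4.805630; V(2,+0) = 1.870000; V(2,+1) = 0.000000; V(2,+2) = 0.000000
Backward induction: V(k, j) = exp(-r*dt) * [p_u * V(k+1, j+1) + p_m * V(k+1, j) + p_d * V(k+1, j-1)]
  V(1,-1) = exp(-r*dt) * [p_u*1.870000 + p_m*4.805630 + p_d*6.954953] = 4.280567
  V(1,+0) = exp(-r*dt) * [p_u*0.000000 + p_m*1.870000 + p_d*4.805630] = 1.772724
  V(1,+1) = exp(-r*dt) * [p_u*0.000000 + p_m*0.000000 + p_d*1.870000] = 0.224656
  V(0,+0) = exp(-r*dt) * [p_u*0.224656 + p_m*1.772724 + p_d*4.280567] = 1.692276

Answer: Price = V(0,0) = 1.6923


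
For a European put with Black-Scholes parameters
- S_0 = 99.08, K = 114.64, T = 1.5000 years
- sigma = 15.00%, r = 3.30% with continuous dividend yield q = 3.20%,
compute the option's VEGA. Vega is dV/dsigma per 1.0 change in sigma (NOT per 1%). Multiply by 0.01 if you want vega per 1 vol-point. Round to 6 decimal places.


d1 = -0.6939904077; d2 = -0.8777021384
phi(d1) = 0.3135646010; exp(-qT) = 0.9531337871; exp(-rT) = 0.9517051581
Vega = S * exp(-qT) * phi(d1) * sqrt(T) = 99.0800 * 0.9531337871 * 0.3135646010 * 1.2247448714 = 36.267074

Answer: Vega = 36.267074


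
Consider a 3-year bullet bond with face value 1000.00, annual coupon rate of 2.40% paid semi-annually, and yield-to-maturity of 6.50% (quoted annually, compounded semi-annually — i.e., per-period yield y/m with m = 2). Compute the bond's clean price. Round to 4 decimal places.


Answer: Price = 889.8619

Derivation:
Coupon per period c = face * coupon_rate / m = 12.000000
Periods per year m = 2; per-period yield y/m = 0.032500
Number of cashflows N = 6
Cashflows (t years, CF_t, discount factor 1/(1+y/m)^(m*t), PV):
  t = 0.5000: CF_t = 12.000000, DF = 0.968523, PV = 11.622276
  t = 1.0000: CF_t = 12.000000, DF = 0.938037, PV = 11.256442
  t = 1.5000: CF_t = 12.000000, DF = 0.908510, PV = 10.902123
  t = 2.0000: CF_t = 12.000000, DF = 0.879913, PV = 10.558957
  t = 2.5000: CF_t = 12.000000, DF = 0.852216, PV = 10.226592
  t = 3.0000: CF_t = 1012.000000, DF = 0.825391, PV = 835.295517
Price P = sum_t PV_t = 889.861906


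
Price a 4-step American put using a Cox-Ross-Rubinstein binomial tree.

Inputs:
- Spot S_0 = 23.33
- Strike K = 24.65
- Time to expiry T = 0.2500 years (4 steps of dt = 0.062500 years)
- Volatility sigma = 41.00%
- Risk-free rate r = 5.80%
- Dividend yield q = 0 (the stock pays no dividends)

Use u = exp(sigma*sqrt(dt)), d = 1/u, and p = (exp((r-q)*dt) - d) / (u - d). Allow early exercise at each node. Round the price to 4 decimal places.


dt = T/N = 0.062500
u = exp(sigma*sqrt(dt)) = 1.107937; d = 1/u = 0.902578
p = (exp((r-q)*dt) - d) / (u - d) = 0.492081
Discount per step: exp(-r*dt) = 0.996382
Stock lattice S(k, i) with i counting down-moves:
  k=0: S(0,0) = 23.3300
  k=1: S(1,0) = 25.8482; S(1,1) = 21.0571
  k=2: S(2,0) = 28.6382; S(2,1) = 23.3300; S(2,2) = 19.0057
  k=3: S(3,0) = 31.7293; S(3,1) = 25.8482; S(3,2) = 21.0571; S(3,3) = 17.1541
  k=4: S(4,0) = 35.1541; S(4,1) = 28.6382; S(4,2) = 23.3300; S(4,3) = 19.0057; S(4,4) = 15.4830
Terminal payoffs V(N, i) = max(K - S_T, 0):
  V(4,0) = 0.000000; V(4,1) = 0.000000; V(4,2) = 1.320000; V(4,3) = 5.644278; V(4,4) = 9.167040
Backward induction: V(k, i) = exp(-r*dt) * [p * V(k+1, i) + (1-p) * V(k+1, i+1)]; then take max(V_cont, immediate exercise) for American.
  V(3,0) = exp(-r*dt) * [p*0.000000 + (1-p)*0.000000] = 0.000000; exercise = 0.000000; V(3,0) = max -> 0.000000
  V(3,1) = exp(-r*dt) * [p*0.000000 + (1-p)*1.320000] = 0.668027; exercise = 0.000000; V(3,1) = max -> 0.668027
  V(3,2) = exp(-r*dt) * [p*1.320000 + (1-p)*5.644278] = 3.503657; exercise = 3.592852; V(3,2) = max -> 3.592852
  V(3,3) = exp(-r*dt) * [p*5.644278 + (1-p)*9.167040] = 7.406656; exercise = 7.495851; V(3,3) = max -> 7.495851
  V(2,0) = exp(-r*dt) * [p*0.000000 + (1-p)*0.668027] = 0.338075; exercise = 0.000000; V(2,0) = max -> 0.338075
  V(2,1) = exp(-r*dt) * [p*0.668027 + (1-p)*3.592852] = 2.145807; exercise = 1.320000; V(2,1) = max -> 2.145807
  V(2,2) = exp(-r*dt) * [p*3.592852 + (1-p)*7.495851] = 5.555084; exercise = 5.644278; V(2,2) = max -> 5.644278
  V(1,0) = exp(-r*dt) * [p*0.338075 + (1-p)*2.145807] = 1.251710; exercise = 0.000000; V(1,0) = max -> 1.251710
  V(1,1) = exp(-r*dt) * [p*2.145807 + (1-p)*5.644278] = 3.908551; exercise = 3.592852; V(1,1) = max -> 3.908551
  V(0,0) = exp(-r*dt) * [p*1.251710 + (1-p)*3.908551] = 2.591757; exercise = 1.320000; V(0,0) = max -> 2.591757

Answer: Price = V(0,0) = 2.5918


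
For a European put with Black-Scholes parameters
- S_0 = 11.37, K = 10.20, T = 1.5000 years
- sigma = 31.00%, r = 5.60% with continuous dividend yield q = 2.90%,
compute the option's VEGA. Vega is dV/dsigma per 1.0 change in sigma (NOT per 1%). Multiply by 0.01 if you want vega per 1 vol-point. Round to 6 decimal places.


Answer: Vega = 4.488902

Derivation:
d1 = 0.5825191806; d2 = 0.2028482705
phi(d1) = 0.3366865733; exp(-qT) = 0.9574325541; exp(-rT) = 0.9194312561
Vega = S * exp(-qT) * phi(d1) * sqrt(T) = 11.3700 * 0.9574325541 * 0.3366865733 * 1.2247448714 = 4.488902


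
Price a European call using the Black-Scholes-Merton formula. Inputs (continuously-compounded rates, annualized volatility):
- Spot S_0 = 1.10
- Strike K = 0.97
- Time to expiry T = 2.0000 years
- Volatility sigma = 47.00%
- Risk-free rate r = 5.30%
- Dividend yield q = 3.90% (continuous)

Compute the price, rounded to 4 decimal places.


Answer: Price = 0.3248

Derivation:
d1 = (ln(S/K) + (r - q + 0.5*sigma^2) * T) / (sigma * sqrt(T)) = 0.56368354
d2 = d1 - sigma * sqrt(T) = -0.10099683
exp(-rT) = 0.89942465; exp(-qT) = 0.92496443
C = S_0 * exp(-qT) * N(d1) - K * exp(-rT) * N(d2)
N(d1) = 0.71351524; N(d2) = 0.45977649
C = 1.1000 * 0.92496443 * 0.71351524 - 0.9700 * 0.89942465 * 0.45977649 = 0.3248


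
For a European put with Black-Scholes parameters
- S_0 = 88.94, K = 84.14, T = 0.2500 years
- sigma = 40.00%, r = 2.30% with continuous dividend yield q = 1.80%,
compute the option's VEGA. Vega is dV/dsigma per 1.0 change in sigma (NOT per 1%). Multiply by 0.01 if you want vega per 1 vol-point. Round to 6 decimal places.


Answer: Vega = 16.408226

Derivation:
d1 = 0.3836495346; d2 = 0.1836495346
phi(d1) = 0.3706370430; exp(-qT) = 0.9955101098; exp(-rT) = 0.9942664996
Vega = S * exp(-qT) * phi(d1) * sqrt(T) = 88.9400 * 0.9955101098 * 0.3706370430 * 0.5000000000 = 16.408226


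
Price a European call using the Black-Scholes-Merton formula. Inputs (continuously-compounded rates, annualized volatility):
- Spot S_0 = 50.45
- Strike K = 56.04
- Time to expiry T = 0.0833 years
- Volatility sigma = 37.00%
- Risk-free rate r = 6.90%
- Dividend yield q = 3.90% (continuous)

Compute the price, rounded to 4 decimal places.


d1 = (ln(S/K) + (r - q + 0.5*sigma^2) * T) / (sigma * sqrt(T)) = -0.90723391
d2 = d1 - sigma * sqrt(T) = -1.01402234
exp(-rT) = 0.99426879; exp(-qT) = 0.99675657
C = S_0 * exp(-qT) * N(d1) - K * exp(-rT) * N(d2)
N(d1) = 0.18214156; N(d2) = 0.15528605
C = 50.4500 * 0.99675657 * 0.18214156 - 56.0400 * 0.99426879 * 0.15528605 = 0.5069

Answer: Price = 0.5069


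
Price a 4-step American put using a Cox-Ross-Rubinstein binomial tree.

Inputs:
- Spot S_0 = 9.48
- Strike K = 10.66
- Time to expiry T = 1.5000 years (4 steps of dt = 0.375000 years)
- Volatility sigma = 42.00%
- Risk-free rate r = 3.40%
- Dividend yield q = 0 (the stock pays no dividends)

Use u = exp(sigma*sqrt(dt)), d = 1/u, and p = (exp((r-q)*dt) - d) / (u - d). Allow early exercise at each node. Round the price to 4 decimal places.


dt = T/N = 0.375000
u = exp(sigma*sqrt(dt)) = 1.293299; d = 1/u = 0.773216
p = (exp((r-q)*dt) - d) / (u - d) = 0.460725
Discount per step: exp(-r*dt) = 0.987331
Stock lattice S(k, i) with i counting down-moves:
  k=0: S(0,0) = 9.4800
  k=1: S(1,0) = 12.2605; S(1,1) = 7.3301
  k=2: S(2,0) = 15.8565; S(2,1) = 9.4800; S(2,2) = 5.6677
  k=3: S(3,0) = 20.5071; S(3,1) = 12.2605; S(3,2) = 7.3301; S(3,3) = 4.3824
  k=4: S(4,0) = 26.5219; S(4,1) = 15.8565; S(4,2) = 9.4800; S(4,3) = 5.6677; S(4,4) = 3.3885
Terminal payoffs V(N, i) = max(K - S_T, 0):
  V(4,0) = 0.000000; V(4,1) = 0.000000; V(4,2) = 1.180000; V(4,3) = 4.992254; V(4,4) = 7.271462
Backward induction: V(k, i) = exp(-r*dt) * [p * V(k+1, i) + (1-p) * V(k+1, i+1)]; then take max(V_cont, immediate exercise) for American.
  V(3,0) = exp(-r*dt) * [p*0.000000 + (1-p)*0.000000] = 0.000000; exercise = 0.000000; V(3,0) = max -> 0.000000
  V(3,1) = exp(-r*dt) * [p*0.000000 + (1-p)*1.180000] = 0.628282; exercise = 0.000000; V(3,1) = max -> 0.628282
  V(3,2) = exp(-r*dt) * [p*1.180000 + (1-p)*4.992254] = 3.194857; exercise = 3.329909; V(3,2) = max -> 3.329909
  V(3,3) = exp(-r*dt) * [p*4.992254 + (1-p)*7.271462] = 6.142554; exercise = 6.277606; V(3,3) = max -> 6.277606
  V(2,0) = exp(-r*dt) * [p*0.000000 + (1-p)*0.628282] = 0.334524; exercise = 0.000000; V(2,0) = max -> 0.334524
  V(2,1) = exp(-r*dt) * [p*0.628282 + (1-p)*3.329909] = 2.058784; exercise = 1.180000; V(2,1) = max -> 2.058784
  V(2,2) = exp(-r*dt) * [p*3.329909 + (1-p)*6.277606] = 4.857202; exercise = 4.992254; V(2,2) = max -> 4.992254
  V(1,0) = exp(-r*dt) * [p*0.334524 + (1-p)*2.058784] = 1.248355; exercise = 0.000000; V(1,0) = max -> 1.248355
  V(1,1) = exp(-r*dt) * [p*2.058784 + (1-p)*4.992254] = 3.594606; exercise = 3.329909; V(1,1) = max -> 3.594606
  V(0,0) = exp(-r*dt) * [p*1.248355 + (1-p)*3.594606] = 2.481783; exercise = 1.180000; V(0,0) = max -> 2.481783

Answer: Price = V(0,0) = 2.4818


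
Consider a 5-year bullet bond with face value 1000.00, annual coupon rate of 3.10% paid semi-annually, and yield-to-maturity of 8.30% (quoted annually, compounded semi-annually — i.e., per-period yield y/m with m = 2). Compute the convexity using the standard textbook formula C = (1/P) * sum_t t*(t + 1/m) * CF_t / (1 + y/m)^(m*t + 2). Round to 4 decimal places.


Answer: Convexity = 22.8070

Derivation:
Coupon per period c = face * coupon_rate / m = 15.500000
Periods per year m = 2; per-period yield y/m = 0.041500
Number of cashflows N = 10
Cashflows (t years, CF_t, discount factor 1/(1+y/m)^(m*t), PV):
  t = 0.5000: CF_t = 15.500000, DF = 0.960154, PV = 14.882381
  t = 1.0000: CF_t = 15.500000, DF = 0.921895, PV = 14.289372
  t = 1.5000: CF_t = 15.500000, DF = 0.885161, PV = 13.719993
  t = 2.0000: CF_t = 15.500000, DF = 0.849890, PV = 13.173301
  t = 2.5000: CF_t = 15.500000, DF = 0.816025, PV = 12.648392
  t = 3.0000: CF_t = 15.500000, DF = 0.783510, PV = 12.144400
  t = 3.5000: CF_t = 15.500000, DF = 0.752290, PV = 11.660489
  t = 4.0000: CF_t = 15.500000, DF = 0.722314, PV = 11.195861
  t = 4.5000: CF_t = 15.500000, DF = 0.693532, PV = 10.749747
  t = 5.0000: CF_t = 1015.500000, DF = 0.665897, PV = 676.218713
Price P = sum_t PV_t = 790.682649
Convexity numerator sum_t t*(t + 1/m) * CF_t / (1+y/m)^(m*t + 2):
  t = 0.5000: term = 6.859996
  t = 1.0000: term = 19.759951
  t = 1.5000: term = 37.945177
  t = 2.0000: term = 60.721999
  t = 2.5000: term = 87.453670
  t = 3.0000: term = 117.556542
  t = 3.5000: term = 150.496453
  t = 4.0000: term = 185.785348
  t = 4.5000: term = 222.978094
  t = 5.0000: term = 17143.572570
Convexity = (1/P) * sum = 18033.129800 / 790.682649 = 22.807039


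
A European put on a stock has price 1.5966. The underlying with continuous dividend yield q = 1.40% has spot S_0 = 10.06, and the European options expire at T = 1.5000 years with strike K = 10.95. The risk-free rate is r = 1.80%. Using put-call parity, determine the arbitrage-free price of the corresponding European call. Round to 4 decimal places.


Answer: Call price = 0.7892

Derivation:
Put-call parity: C - P = S_0 * exp(-qT) - K * exp(-rT).
S_0 * exp(-qT) = 10.0600 * 0.97921896 = 9.85094278
K * exp(-rT) = 10.9500 * 0.97336124 = 10.65830559
C = P + S*exp(-qT) - K*exp(-rT)
C = 1.5966 + 9.85094278 - 10.65830559 = 0.7892


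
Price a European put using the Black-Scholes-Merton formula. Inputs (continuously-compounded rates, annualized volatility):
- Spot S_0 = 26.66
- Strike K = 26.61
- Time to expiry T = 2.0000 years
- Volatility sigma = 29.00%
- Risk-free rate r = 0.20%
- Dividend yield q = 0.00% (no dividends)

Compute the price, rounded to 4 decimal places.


Answer: Price = 4.2412

Derivation:
d1 = (ln(S/K) + (r - q + 0.5*sigma^2) * T) / (sigma * sqrt(T)) = 0.21939141
d2 = d1 - sigma * sqrt(T) = -0.19073052
exp(-rT) = 0.99600799; exp(-qT) = 1.00000000
P = K * exp(-rT) * N(-d2) - S_0 * exp(-qT) * N(-d1)
N(-d1) = 0.41317258; N(-d2) = 0.57563164
P = 26.6100 * 0.99600799 * 0.57563164 - 26.6600 * 1.00000000 * 0.41317258 = 4.2412


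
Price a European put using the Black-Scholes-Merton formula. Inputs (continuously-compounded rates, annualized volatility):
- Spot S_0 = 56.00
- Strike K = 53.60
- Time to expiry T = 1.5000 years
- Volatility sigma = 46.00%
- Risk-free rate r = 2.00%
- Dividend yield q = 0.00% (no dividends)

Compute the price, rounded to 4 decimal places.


Answer: Price = 10.0879

Derivation:
d1 = (ln(S/K) + (r - q + 0.5*sigma^2) * T) / (sigma * sqrt(T)) = 0.41269043
d2 = d1 - sigma * sqrt(T) = -0.15069221
exp(-rT) = 0.97044553; exp(-qT) = 1.00000000
P = K * exp(-rT) * N(-d2) - S_0 * exp(-qT) * N(-d1)
N(-d1) = 0.33991672; N(-d2) = 0.55989074
P = 53.6000 * 0.97044553 * 0.55989074 - 56.0000 * 1.00000000 * 0.33991672 = 10.0879


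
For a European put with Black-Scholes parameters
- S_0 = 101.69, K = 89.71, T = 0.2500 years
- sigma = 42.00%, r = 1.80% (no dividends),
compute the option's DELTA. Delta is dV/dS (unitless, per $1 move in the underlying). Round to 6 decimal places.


d1 = 0.7233177344; d2 = 0.5133177344
phi(d1) = 0.3071150624; exp(-qT) = 1.0000000000; exp(-rT) = 0.9955101098
N(-d1) = 0.2347423499
Delta = -exp(-qT) * N(-d1) = -1.0000000000 * 0.2347423499 = -0.234742

Answer: Delta = -0.234742


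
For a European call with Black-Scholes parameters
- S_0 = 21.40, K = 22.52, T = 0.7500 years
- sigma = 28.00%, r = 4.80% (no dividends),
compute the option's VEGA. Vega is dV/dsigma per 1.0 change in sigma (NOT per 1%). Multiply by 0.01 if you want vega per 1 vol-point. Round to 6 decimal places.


Answer: Vega = 7.380573

Derivation:
d1 = 0.0593314778; d2 = -0.1831556353
phi(d1) = 0.3982407149; exp(-qT) = 1.0000000000; exp(-rT) = 0.9646402935
Vega = S * exp(-qT) * phi(d1) * sqrt(T) = 21.4000 * 1.0000000000 * 0.3982407149 * 0.8660254038 = 7.380573


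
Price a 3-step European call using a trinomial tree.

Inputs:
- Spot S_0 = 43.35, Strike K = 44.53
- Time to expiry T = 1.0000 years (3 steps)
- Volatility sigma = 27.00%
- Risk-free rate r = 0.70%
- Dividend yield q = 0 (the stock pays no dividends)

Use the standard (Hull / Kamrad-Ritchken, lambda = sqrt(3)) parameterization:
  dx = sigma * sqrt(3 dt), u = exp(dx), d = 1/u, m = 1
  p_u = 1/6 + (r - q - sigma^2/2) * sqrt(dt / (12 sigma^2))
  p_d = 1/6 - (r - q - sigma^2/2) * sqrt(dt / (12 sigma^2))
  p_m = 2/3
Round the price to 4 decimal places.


dt = T/N = 0.333333; dx = sigma*sqrt(3*dt) = 0.270000
u = exp(dx) = 1.309964; d = 1/u = 0.763379
p_u = 0.148488, p_m = 0.666667, p_d = 0.184846
Discount per step: exp(-r*dt) = 0.997669
Stock lattice S(k, j) with j the centered position index:
  k=0: S(0,+0) = 43.3500
  k=1: S(1,-1) = 33.0925; S(1,+0) = 43.3500; S(1,+1) = 56.7870
  k=2: S(2,-2) = 25.2621; S(2,-1) = 33.0925; S(2,+0) = 43.3500; S(2,+1) = 56.7870; S(2,+2) = 74.3889
  k=3: S(3,-3) = 19.2846; S(3,-2) = 25.2621; S(3,-1) = 33.0925; S(3,+0) = 43.3500; S(3,+1) = 56.7870; S(3,+2) = 74.3889; S(3,+3) = 97.4468
Terminal payoffs V(N, j) = max(S_T - K, 0):
  V(3,-3) = 0.000000; V(3,-2) = 0.000000; V(3,-1) = 0.000000; V(3,+0) = 0.000000; V(3,+1) = 12.256959; V(3,+2) = 29.858897; V(3,+3) = 52.916811
Backward induction: V(k, j) = exp(-r*dt) * [p_u * V(k+1, j+1) + p_m * V(k+1, j) + p_d * V(k+1, j-1)]
  V(2,-2) = exp(-r*dt) * [p_u*0.000000 + p_m*0.000000 + p_d*0.000000] = 0.000000
  V(2,-1) = exp(-r*dt) * [p_u*0.000000 + p_m*0.000000 + p_d*0.000000] = 0.000000
  V(2,+0) = exp(-r*dt) * [p_u*12.256959 + p_m*0.000000 + p_d*0.000000] = 1.815765
  V(2,+1) = exp(-r*dt) * [p_u*29.858897 + p_m*12.256959 + p_d*0.000000] = 12.575606
  V(2,+2) = exp(-r*dt) * [p_u*52.916811 + p_m*29.858897 + p_d*12.256959] = 29.959085
  V(1,-1) = exp(-r*dt) * [p_u*1.815765 + p_m*0.000000 + p_d*0.000000] = 0.268990
  V(1,+0) = exp(-r*dt) * [p_u*12.575606 + p_m*1.815765 + p_d*0.000000] = 3.070659
  V(1,+1) = exp(-r*dt) * [p_u*29.959085 + p_m*12.575606 + p_d*1.815765] = 13.137239
  V(0,+0) = exp(-r*dt) * [p_u*13.137239 + p_m*3.070659 + p_d*0.268990] = 4.038112

Answer: Price = V(0,0) = 4.0381


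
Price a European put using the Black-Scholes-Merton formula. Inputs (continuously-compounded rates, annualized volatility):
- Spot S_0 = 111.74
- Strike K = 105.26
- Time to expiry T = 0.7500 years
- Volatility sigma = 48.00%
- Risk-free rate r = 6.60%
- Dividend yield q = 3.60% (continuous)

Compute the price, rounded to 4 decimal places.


d1 = (ln(S/K) + (r - q + 0.5*sigma^2) * T) / (sigma * sqrt(T)) = 0.40568783
d2 = d1 - sigma * sqrt(T) = -0.01000436
exp(-rT) = 0.95170516; exp(-qT) = 0.97336124
P = K * exp(-rT) * N(-d2) - S_0 * exp(-qT) * N(-d1)
N(-d1) = 0.34248599; N(-d2) = 0.50399110
P = 105.2600 * 0.95170516 * 0.50399110 - 111.7400 * 0.97336124 * 0.34248599 = 13.2381

Answer: Price = 13.2381


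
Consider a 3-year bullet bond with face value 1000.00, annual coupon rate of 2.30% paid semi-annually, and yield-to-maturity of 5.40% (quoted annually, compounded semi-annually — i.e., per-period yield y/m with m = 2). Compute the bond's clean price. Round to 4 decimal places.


Coupon per period c = face * coupon_rate / m = 11.500000
Periods per year m = 2; per-period yield y/m = 0.027000
Number of cashflows N = 6
Cashflows (t years, CF_t, discount factor 1/(1+y/m)^(m*t), PV):
  t = 0.5000: CF_t = 11.500000, DF = 0.973710, PV = 11.197663
  t = 1.0000: CF_t = 11.500000, DF = 0.948111, PV = 10.903275
  t = 1.5000: CF_t = 11.500000, DF = 0.923185, PV = 10.616626
  t = 2.0000: CF_t = 11.500000, DF = 0.898914, PV = 10.337513
  t = 2.5000: CF_t = 11.500000, DF = 0.875282, PV = 10.065738
  t = 3.0000: CF_t = 1011.500000, DF = 0.852270, PV = 862.071377
Price P = sum_t PV_t = 915.192191

Answer: Price = 915.1922


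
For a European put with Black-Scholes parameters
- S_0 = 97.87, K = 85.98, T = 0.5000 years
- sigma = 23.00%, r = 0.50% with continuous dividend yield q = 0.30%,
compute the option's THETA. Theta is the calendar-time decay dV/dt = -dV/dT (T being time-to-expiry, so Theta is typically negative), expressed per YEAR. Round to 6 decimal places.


Answer: Theta = -4.244455

Derivation:
d1 = 0.8838856677; d2 = 0.7212511080
phi(d1) = 0.2699373268; exp(-qT) = 0.9985011244; exp(-rT) = 0.9975031224
Theta = -S*exp(-qT)*phi(d1)*sigma/(2*sqrt(T)) + r*K*exp(-rT)*N(-d2) - q*S*exp(-qT)*N(-d1)
N(-d1) = 0.1883789674; N(-d2) = 0.2353775161; sqrt(T) = 0.7071067812
Term 1 = -97.8700 * 0.9985011244 * 0.2699373268 * 0.2300 / (2 * 0.7071067812) = -4.2901643282
Term 2 = 0.0050 * 85.9800 * 0.9975031224 * 0.2353775161 = 0.1009361381
Term 3 = -0.0030 * 97.8700 * 0.9985011244 * 0.1883789674 = -0.0552270459
Theta = -4.2901643282 + (0.1009361381) + (-0.0552270459) = -4.244455


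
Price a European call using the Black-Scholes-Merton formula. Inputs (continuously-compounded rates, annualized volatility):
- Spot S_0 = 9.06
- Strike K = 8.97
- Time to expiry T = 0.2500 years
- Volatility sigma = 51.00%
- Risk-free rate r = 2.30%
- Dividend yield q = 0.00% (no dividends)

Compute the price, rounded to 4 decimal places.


Answer: Price = 0.9845

Derivation:
d1 = (ln(S/K) + (r - q + 0.5*sigma^2) * T) / (sigma * sqrt(T)) = 0.18919978
d2 = d1 - sigma * sqrt(T) = -0.06580022
exp(-rT) = 0.99426650; exp(-qT) = 1.00000000
C = S_0 * exp(-qT) * N(d1) - K * exp(-rT) * N(d2)
N(d1) = 0.57503188; N(d2) = 0.47376844
C = 9.0600 * 1.00000000 * 0.57503188 - 8.9700 * 0.99426650 * 0.47376844 = 0.9845


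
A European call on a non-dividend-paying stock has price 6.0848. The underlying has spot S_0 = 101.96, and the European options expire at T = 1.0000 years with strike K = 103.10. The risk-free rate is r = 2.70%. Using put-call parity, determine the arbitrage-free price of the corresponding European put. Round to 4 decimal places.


Put-call parity: C - P = S_0 * exp(-qT) - K * exp(-rT).
S_0 * exp(-qT) = 101.9600 * 1.00000000 = 101.96000000
K * exp(-rT) = 103.1000 * 0.97336124 = 100.35354400
P = C - S*exp(-qT) + K*exp(-rT)
P = 6.0848 - 101.96000000 + 100.35354400 = 4.4783

Answer: Put price = 4.4783


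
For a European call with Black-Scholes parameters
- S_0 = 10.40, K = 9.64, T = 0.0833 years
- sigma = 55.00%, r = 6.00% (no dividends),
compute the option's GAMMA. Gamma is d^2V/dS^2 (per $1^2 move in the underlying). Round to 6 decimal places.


d1 = 0.5889005781; d2 = 0.4301610115
phi(d1) = 0.3354305063; exp(-qT) = 1.0000000000; exp(-rT) = 0.9950144692
Gamma = exp(-qT) * phi(d1) / (S * sigma * sqrt(T)) = 1.0000000000 * 0.3354305063 / (10.4000 * 0.5500 * 0.2886173938) = 0.203181

Answer: Gamma = 0.203181


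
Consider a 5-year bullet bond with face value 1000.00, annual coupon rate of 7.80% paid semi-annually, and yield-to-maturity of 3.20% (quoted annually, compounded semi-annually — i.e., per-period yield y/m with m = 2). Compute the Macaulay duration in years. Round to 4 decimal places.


Coupon per period c = face * coupon_rate / m = 39.000000
Periods per year m = 2; per-period yield y/m = 0.016000
Number of cashflows N = 10
Cashflows (t years, CF_t, discount factor 1/(1+y/m)^(m*t), PV):
  t = 0.5000: CF_t = 39.000000, DF = 0.984252, PV = 38.385827
  t = 1.0000: CF_t = 39.000000, DF = 0.968752, PV = 37.781326
  t = 1.5000: CF_t = 39.000000, DF = 0.953496, PV = 37.186344
  t = 2.0000: CF_t = 39.000000, DF = 0.938480, PV = 36.600732
  t = 2.5000: CF_t = 39.000000, DF = 0.923701, PV = 36.024343
  t = 3.0000: CF_t = 39.000000, DF = 0.909155, PV = 35.457030
  t = 3.5000: CF_t = 39.000000, DF = 0.894837, PV = 34.898652
  t = 4.0000: CF_t = 39.000000, DF = 0.880745, PV = 34.349067
  t = 4.5000: CF_t = 39.000000, DF = 0.866875, PV = 33.808137
  t = 5.0000: CF_t = 1039.000000, DF = 0.853224, PV = 886.499445
Price P = sum_t PV_t = 1210.990903
Macaulay numerator sum_t t * PV_t:
  t * PV_t at t = 0.5000: 19.192913
  t * PV_t at t = 1.0000: 37.781326
  t * PV_t at t = 1.5000: 55.779516
  t * PV_t at t = 2.0000: 73.201465
  t * PV_t at t = 2.5000: 90.060857
  t * PV_t at t = 3.0000: 106.371091
  t * PV_t at t = 3.5000: 122.145282
  t * PV_t at t = 4.0000: 137.396267
  t * PV_t at t = 4.5000: 152.136615
  t * PV_t at t = 5.0000: 4432.497225
Macaulay duration D = (sum_t t * PV_t) / P = 5226.562558 / 1210.990903 = 4.315939

Answer: Macaulay duration = 4.3159 years


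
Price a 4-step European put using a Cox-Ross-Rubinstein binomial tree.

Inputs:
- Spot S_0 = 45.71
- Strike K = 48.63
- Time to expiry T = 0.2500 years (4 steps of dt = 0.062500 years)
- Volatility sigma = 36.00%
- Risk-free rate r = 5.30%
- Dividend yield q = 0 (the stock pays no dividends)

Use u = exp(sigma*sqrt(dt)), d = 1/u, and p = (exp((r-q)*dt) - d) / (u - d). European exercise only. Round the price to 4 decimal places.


dt = T/N = 0.062500
u = exp(sigma*sqrt(dt)) = 1.094174; d = 1/u = 0.913931
p = (exp((r-q)*dt) - d) / (u - d) = 0.495924
Discount per step: exp(-r*dt) = 0.996693
Stock lattice S(k, i) with i counting down-moves:
  k=0: S(0,0) = 45.7100
  k=1: S(1,0) = 50.0147; S(1,1) = 41.7758
  k=2: S(2,0) = 54.7248; S(2,1) = 45.7100; S(2,2) = 38.1802
  k=3: S(3,0) = 59.8785; S(3,1) = 50.0147; S(3,2) = 41.7758; S(3,3) = 34.8941
  k=4: S(4,0) = 65.5175; S(4,1) = 54.7248; S(4,2) = 45.7100; S(4,3) = 38.1802; S(4,4) = 31.8908
Terminal payoffs V(N, i) = max(K - S_T, 0):
  V(4,0) = 0.000000; V(4,1) = 0.000000; V(4,2) = 2.920000; V(4,3) = 10.449799; V(4,4) = 16.739215
Backward induction: V(k, i) = exp(-r*dt) * [p * V(k+1, i) + (1-p) * V(k+1, i+1)].
  V(3,0) = exp(-r*dt) * [p*0.000000 + (1-p)*0.000000] = 0.000000
  V(3,1) = exp(-r*dt) * [p*0.000000 + (1-p)*2.920000] = 1.467035
  V(3,2) = exp(-r*dt) * [p*2.920000 + (1-p)*10.449799] = 6.693385
  V(3,3) = exp(-r*dt) * [p*10.449799 + (1-p)*16.739215] = 13.575103
  V(2,0) = exp(-r*dt) * [p*0.000000 + (1-p)*1.467035] = 0.737052
  V(2,1) = exp(-r*dt) * [p*1.467035 + (1-p)*6.693385] = 4.087951
  V(2,2) = exp(-r*dt) * [p*6.693385 + (1-p)*13.575103] = 10.128690
  V(1,0) = exp(-r*dt) * [p*0.737052 + (1-p)*4.087951] = 2.418138
  V(1,1) = exp(-r*dt) * [p*4.087951 + (1-p)*10.128690] = 7.109356
  V(0,0) = exp(-r*dt) * [p*2.418138 + (1-p)*7.109356] = 4.767053

Answer: Price = V(0,0) = 4.7671


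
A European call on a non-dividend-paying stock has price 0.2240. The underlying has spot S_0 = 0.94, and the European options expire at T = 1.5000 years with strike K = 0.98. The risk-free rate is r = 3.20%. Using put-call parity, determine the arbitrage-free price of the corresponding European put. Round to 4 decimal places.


Put-call parity: C - P = S_0 * exp(-qT) - K * exp(-rT).
S_0 * exp(-qT) = 0.9400 * 1.00000000 = 0.94000000
K * exp(-rT) = 0.9800 * 0.95313379 = 0.93407111
P = C - S*exp(-qT) + K*exp(-rT)
P = 0.2240 - 0.94000000 + 0.93407111 = 0.2181

Answer: Put price = 0.2181


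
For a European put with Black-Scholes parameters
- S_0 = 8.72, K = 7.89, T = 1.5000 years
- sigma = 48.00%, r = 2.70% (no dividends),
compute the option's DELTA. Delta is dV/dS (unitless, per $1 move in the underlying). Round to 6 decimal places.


d1 = 0.5329734216; d2 = -0.0549041166
phi(d1) = 0.3461203032; exp(-qT) = 1.0000000000; exp(-rT) = 0.9603091645
N(-d1) = 0.2970259894
Delta = -exp(-qT) * N(-d1) = -1.0000000000 * 0.2970259894 = -0.297026

Answer: Delta = -0.297026


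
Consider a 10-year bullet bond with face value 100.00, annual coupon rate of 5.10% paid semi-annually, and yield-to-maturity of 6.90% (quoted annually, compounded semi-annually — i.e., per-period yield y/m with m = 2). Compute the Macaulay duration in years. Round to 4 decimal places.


Answer: Macaulay duration = 7.7820 years

Derivation:
Coupon per period c = face * coupon_rate / m = 2.550000
Periods per year m = 2; per-period yield y/m = 0.034500
Number of cashflows N = 20
Cashflows (t years, CF_t, discount factor 1/(1+y/m)^(m*t), PV):
  t = 0.5000: CF_t = 2.550000, DF = 0.966651, PV = 2.464959
  t = 1.0000: CF_t = 2.550000, DF = 0.934413, PV = 2.382754
  t = 1.5000: CF_t = 2.550000, DF = 0.903251, PV = 2.303290
  t = 2.0000: CF_t = 2.550000, DF = 0.873128, PV = 2.226477
  t = 2.5000: CF_t = 2.550000, DF = 0.844010, PV = 2.152225
  t = 3.0000: CF_t = 2.550000, DF = 0.815863, PV = 2.080450
  t = 3.5000: CF_t = 2.550000, DF = 0.788654, PV = 2.011068
  t = 4.0000: CF_t = 2.550000, DF = 0.762353, PV = 1.944000
  t = 4.5000: CF_t = 2.550000, DF = 0.736929, PV = 1.879169
  t = 5.0000: CF_t = 2.550000, DF = 0.712353, PV = 1.816499
  t = 5.5000: CF_t = 2.550000, DF = 0.688596, PV = 1.755920
  t = 6.0000: CF_t = 2.550000, DF = 0.665632, PV = 1.697361
  t = 6.5000: CF_t = 2.550000, DF = 0.643433, PV = 1.640755
  t = 7.0000: CF_t = 2.550000, DF = 0.621975, PV = 1.586037
  t = 7.5000: CF_t = 2.550000, DF = 0.601233, PV = 1.533143
  t = 8.0000: CF_t = 2.550000, DF = 0.581182, PV = 1.482014
  t = 8.5000: CF_t = 2.550000, DF = 0.561800, PV = 1.432590
  t = 9.0000: CF_t = 2.550000, DF = 0.543064, PV = 1.384813
  t = 9.5000: CF_t = 2.550000, DF = 0.524953, PV = 1.338631
  t = 10.0000: CF_t = 102.550000, DF = 0.507446, PV = 52.038619
Price P = sum_t PV_t = 87.150773
Macaulay numerator sum_t t * PV_t:
  t * PV_t at t = 0.5000: 1.232479
  t * PV_t at t = 1.0000: 2.382754
  t * PV_t at t = 1.5000: 3.454936
  t * PV_t at t = 2.0000: 4.452954
  t * PV_t at t = 2.5000: 5.380563
  t * PV_t at t = 3.0000: 6.241349
  t * PV_t at t = 3.5000: 7.038737
  t * PV_t at t = 4.0000: 7.775999
  t * PV_t at t = 4.5000: 8.456258
  t * PV_t at t = 5.0000: 9.082496
  t * PV_t at t = 5.5000: 9.657560
  t * PV_t at t = 6.0000: 10.184166
  t * PV_t at t = 6.5000: 10.664908
  t * PV_t at t = 7.0000: 11.102257
  t * PV_t at t = 7.5000: 11.498575
  t * PV_t at t = 8.0000: 11.856111
  t * PV_t at t = 8.5000: 12.177011
  t * PV_t at t = 9.0000: 12.463321
  t * PV_t at t = 9.5000: 12.716991
  t * PV_t at t = 10.0000: 520.386192
Macaulay duration D = (sum_t t * PV_t) / P = 678.205619 / 87.150773 = 7.781981


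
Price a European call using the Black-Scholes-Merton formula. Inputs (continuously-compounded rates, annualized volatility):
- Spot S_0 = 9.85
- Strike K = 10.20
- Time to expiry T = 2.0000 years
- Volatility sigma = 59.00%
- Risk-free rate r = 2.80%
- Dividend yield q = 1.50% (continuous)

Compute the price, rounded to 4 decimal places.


Answer: Price = 3.0632

Derivation:
d1 = (ln(S/K) + (r - q + 0.5*sigma^2) * T) / (sigma * sqrt(T)) = 0.40650698
d2 = d1 - sigma * sqrt(T) = -0.42787902
exp(-rT) = 0.94553914; exp(-qT) = 0.97044553
C = S_0 * exp(-qT) * N(d1) - K * exp(-rT) * N(d2)
N(d1) = 0.65781494; N(d2) = 0.33436960
C = 9.8500 * 0.97044553 * 0.65781494 - 10.2000 * 0.94553914 * 0.33436960 = 3.0632
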